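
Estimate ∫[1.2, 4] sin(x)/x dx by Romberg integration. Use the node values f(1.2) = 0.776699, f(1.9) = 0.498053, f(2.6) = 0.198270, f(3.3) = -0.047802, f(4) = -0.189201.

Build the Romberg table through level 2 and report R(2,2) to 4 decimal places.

0.6502

R(0,0) (trapezoid, 1 panel, h=2.8000): 0.822497
R(1,0) (trapezoid, 2 panels, h=1.4000): 0.688827
R(2,0) (trapezoid, 4 panels, h=0.7000): 0.659589
R(1,1) = 0.688827 + (0.688827 − 0.822497)/3 = 0.644270
R(2,1) = 0.659589 + (0.659589 − 0.688827)/3 = 0.649843
R(2,2) = 0.649843 + (0.649843 − 0.644270)/15 = 0.650215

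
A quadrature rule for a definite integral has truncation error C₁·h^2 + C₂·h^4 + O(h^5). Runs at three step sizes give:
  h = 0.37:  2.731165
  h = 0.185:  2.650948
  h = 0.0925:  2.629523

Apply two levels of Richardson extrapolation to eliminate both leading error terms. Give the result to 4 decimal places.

2.6223

First eliminate the h^2 term (factor 2^2 = 4):
  B₁ = (4·2.650948 − 2.731165)/3 = 2.624209
  B₂ = (4·2.629523 − 2.650948)/3 = 2.622381
Then eliminate the h^4 term (factor 2^4 = 16):
  (16·2.622381 − 2.624209)/15 = 2.622259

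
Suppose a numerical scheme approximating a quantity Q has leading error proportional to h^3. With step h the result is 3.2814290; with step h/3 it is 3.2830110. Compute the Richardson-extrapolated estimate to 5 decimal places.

The leading error scales as h^3; refining by a factor of 3 reduces it by 3^3 = 27.
Extrapolated value = (27·A(h/3) − A(h)) / (27 − 1)
= (27·3.2830110 − 3.2814290) / 26
= 85.3598680 / 26 = 3.2830718

3.28307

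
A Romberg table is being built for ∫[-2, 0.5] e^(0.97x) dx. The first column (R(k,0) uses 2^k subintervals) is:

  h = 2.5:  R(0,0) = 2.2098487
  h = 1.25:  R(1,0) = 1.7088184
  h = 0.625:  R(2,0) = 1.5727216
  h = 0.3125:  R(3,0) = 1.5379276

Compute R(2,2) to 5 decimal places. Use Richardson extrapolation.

1.52639

Richardson extrapolation on the trapezoidal column (denominator 4−1=3):
R(1,1) = (4·1.7088184 − 2.2098487) / 3 = 1.5418083
R(2,1) = 1.5727216 + (1.5727216 − 1.7088184)/3 = 1.5273560
R(2,2) = (16·1.5273560 − 1.5418083) / 15 = 1.5263925
(Column j=1 coincides with Simpson's rule on the same nodes.)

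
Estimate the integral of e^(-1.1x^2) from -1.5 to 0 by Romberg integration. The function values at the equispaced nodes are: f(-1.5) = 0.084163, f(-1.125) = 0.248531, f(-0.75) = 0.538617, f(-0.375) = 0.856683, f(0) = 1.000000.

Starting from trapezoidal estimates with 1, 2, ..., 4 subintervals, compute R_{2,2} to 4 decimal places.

0.8237

R_{0,0} (trapezoid, 1 panel, h=1.5000): 0.813122
R_{1,0} (trapezoid, 2 panels, h=0.7500): 0.810524
R_{2,0} (trapezoid, 4 panels, h=0.3750): 0.819717
R_{1,1} = 0.810524 + (0.810524 − 0.813122)/3 = 0.809658
R_{2,1} = 0.819717 + (0.819717 − 0.810524)/3 = 0.822781
R_{2,2} = 0.822781 + (0.822781 − 0.809658)/15 = 0.823656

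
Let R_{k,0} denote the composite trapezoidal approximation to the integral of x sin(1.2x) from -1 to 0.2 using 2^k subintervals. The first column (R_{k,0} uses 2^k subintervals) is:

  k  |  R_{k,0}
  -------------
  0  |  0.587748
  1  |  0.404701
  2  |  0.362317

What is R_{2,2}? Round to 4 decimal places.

0.3485

Richardson extrapolation on the trapezoidal column (denominator 4−1=3):
R_{1,1} = (4·0.404701 − 0.587748) / 3 = 0.343685
R_{2,1} = 0.362317 + (0.362317 − 0.404701)/3 = 0.348189
R_{2,2} = 0.348189 + (0.348189 − 0.343685)/15 = 0.348489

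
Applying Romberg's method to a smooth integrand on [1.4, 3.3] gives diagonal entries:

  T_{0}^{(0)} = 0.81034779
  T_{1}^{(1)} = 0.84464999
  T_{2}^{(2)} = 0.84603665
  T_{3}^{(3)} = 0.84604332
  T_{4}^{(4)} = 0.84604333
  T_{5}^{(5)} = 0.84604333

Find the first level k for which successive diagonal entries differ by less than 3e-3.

|T_{1}^{(1)} − T_{0}^{(0)}| = 0.03430220 ≥ 3e-3
|T_{2}^{(2)} − T_{1}^{(1)}| = 0.00138666 < 3e-3

k = 2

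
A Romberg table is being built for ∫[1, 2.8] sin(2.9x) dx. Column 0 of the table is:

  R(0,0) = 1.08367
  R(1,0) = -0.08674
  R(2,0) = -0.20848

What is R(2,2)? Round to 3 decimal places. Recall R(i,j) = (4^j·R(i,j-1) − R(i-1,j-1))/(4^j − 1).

-0.234

Richardson extrapolation on the trapezoidal column (denominator 4−1=3):
R(1,1) = (4·(-0.08674) − 1.08367) / 3 = -0.47688
R(2,1) = -0.20848 + (-0.20848 − (-0.08674))/3 = -0.24906
R(2,2) = -0.24906 + (-0.24906 − (-0.47688))/15 = -0.23387
(Column j=1 coincides with Simpson's rule on the same nodes.)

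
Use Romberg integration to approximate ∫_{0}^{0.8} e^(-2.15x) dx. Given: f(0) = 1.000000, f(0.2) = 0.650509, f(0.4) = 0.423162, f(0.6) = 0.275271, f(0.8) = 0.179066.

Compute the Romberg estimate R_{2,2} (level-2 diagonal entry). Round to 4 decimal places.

0.3818

R_{0,0} (trapezoid, 1 panel, h=0.8000): 0.471626
R_{1,0} (trapezoid, 2 panels, h=0.4000): 0.405078
R_{2,0} (trapezoid, 4 panels, h=0.2000): 0.387695
R_{1,1} = 0.405078 + (0.405078 − 0.471626)/3 = 0.382895
R_{2,1} = 0.387695 + (0.387695 − 0.405078)/3 = 0.381901
R_{2,2} = 0.381901 + (0.381901 − 0.382895)/15 = 0.381835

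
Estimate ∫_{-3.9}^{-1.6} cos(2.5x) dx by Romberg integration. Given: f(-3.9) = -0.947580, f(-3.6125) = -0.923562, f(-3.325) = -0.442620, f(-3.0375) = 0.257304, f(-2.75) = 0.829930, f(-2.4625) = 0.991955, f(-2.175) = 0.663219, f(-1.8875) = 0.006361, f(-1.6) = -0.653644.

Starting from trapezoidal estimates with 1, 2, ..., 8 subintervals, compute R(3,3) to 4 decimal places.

R(0,0) (trapezoid, 1 panel, h=2.3000): -1.841408
R(1,0) (trapezoid, 2 panels, h=1.1500): 0.033716
R(2,0) (trapezoid, 4 panels, h=0.5750): 0.143702
R(3,0) (trapezoid, 8 panels, h=0.2875): 0.167318
R(1,1) = 0.033716 + (0.033716 − (-1.841408))/3 = 0.658757
R(2,1) = 0.143702 + (0.143702 − 0.033716)/3 = 0.180364
R(3,1) = 0.167318 + (0.167318 − 0.143702)/3 = 0.175190
R(2,2) = 0.180364 + (0.180364 − 0.658757)/15 = 0.148471
R(3,2) = 0.175190 + (0.175190 − 0.180364)/15 = 0.174845
R(3,3) = 0.174845 + (0.174845 − 0.148471)/63 = 0.175264

0.1753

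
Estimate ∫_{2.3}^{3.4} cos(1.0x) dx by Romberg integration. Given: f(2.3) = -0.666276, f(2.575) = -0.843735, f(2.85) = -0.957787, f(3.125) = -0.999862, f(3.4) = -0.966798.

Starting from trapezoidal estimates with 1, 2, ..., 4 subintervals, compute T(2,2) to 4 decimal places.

T(0,0) (trapezoid, 1 panel, h=1.1000): -0.898191
T(1,0) (trapezoid, 2 panels, h=0.5500): -0.975878
T(2,0) (trapezoid, 4 panels, h=0.2750): -0.994928
T(1,1) = -0.975878 + (-0.975878 − (-0.898191))/3 = -1.001774
T(2,1) = -0.994928 + (-0.994928 − (-0.975878))/3 = -1.001278
T(2,2) = -1.001278 + (-1.001278 − (-1.001774))/15 = -1.001245

-1.0012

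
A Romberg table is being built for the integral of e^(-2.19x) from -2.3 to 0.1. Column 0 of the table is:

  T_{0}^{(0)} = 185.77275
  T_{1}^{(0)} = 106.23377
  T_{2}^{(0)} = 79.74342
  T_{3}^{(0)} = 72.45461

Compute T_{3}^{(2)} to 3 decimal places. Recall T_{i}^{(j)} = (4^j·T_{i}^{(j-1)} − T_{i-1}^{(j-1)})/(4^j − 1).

T_{2}^{(1)} = (4·79.74342 − 106.23377) / 3 = 70.91330
T_{3}^{(1)} = (4·72.45461 − 79.74342) / 3 = 70.02501
T_{3}^{(2)} = 70.02501 + (70.02501 − 70.91330)/15 = 69.96579

69.966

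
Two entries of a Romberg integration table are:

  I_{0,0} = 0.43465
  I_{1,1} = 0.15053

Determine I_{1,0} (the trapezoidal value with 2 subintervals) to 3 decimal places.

0.222

From I_{1,1} = (4·I_{1,0} − I_{0,0})/3, solve for I_{1,0}:
4·I_{1,0} = 3·0.15053 + 0.43465 = 0.88624
I_{1,0} = 0.22156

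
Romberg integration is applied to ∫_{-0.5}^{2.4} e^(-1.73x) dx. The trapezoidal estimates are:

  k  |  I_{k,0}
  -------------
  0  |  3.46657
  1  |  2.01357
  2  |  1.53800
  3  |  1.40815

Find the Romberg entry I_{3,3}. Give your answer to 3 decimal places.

Richardson extrapolation on the trapezoidal column (denominator 4−1=3):
I_{1,1} = (4·2.01357 − 3.46657) / 3 = 1.52924
I_{2,1} = (4·1.53800 − 2.01357) / 3 = 1.37948
I_{3,1} = 1.40815 + (1.40815 − 1.53800)/3 = 1.36487
I_{2,2} = (16·1.37948 − 1.52924) / 15 = 1.36950
I_{3,2} = 1.36487 + (1.36487 − 1.37948)/15 = 1.36390
I_{3,3} = 1.36390 + (1.36390 − 1.36950)/63 = 1.36381
(Column j=1 coincides with Simpson's rule on the same nodes.)

1.364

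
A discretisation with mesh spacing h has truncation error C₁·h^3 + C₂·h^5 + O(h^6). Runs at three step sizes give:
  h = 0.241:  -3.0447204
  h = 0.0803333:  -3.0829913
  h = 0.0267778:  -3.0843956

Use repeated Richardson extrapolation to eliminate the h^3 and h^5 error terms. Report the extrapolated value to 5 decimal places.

First eliminate the h^3 term (factor 3^3 = 27):
  B₁ = (27·(-3.0829913) − (-3.0447204))/26 = -3.0844633
  B₂ = (27·(-3.0843956) − (-3.0829913))/26 = -3.0844496
Then eliminate the h^5 term (factor 3^5 = 243):
  (243·(-3.0844496) − (-3.0844633))/242 = -3.0844495

-3.08445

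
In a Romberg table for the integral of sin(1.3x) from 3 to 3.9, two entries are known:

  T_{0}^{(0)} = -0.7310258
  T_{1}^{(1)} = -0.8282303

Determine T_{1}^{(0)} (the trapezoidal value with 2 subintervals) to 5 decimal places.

From T_{1}^{(1)} = (4·T_{1}^{(0)} − T_{0}^{(0)})/3, solve for T_{1}^{(0)}:
4·T_{1}^{(0)} = 3·(-0.8282303) + (-0.7310258) = -3.2157167
T_{1}^{(0)} = -0.8039292

-0.80393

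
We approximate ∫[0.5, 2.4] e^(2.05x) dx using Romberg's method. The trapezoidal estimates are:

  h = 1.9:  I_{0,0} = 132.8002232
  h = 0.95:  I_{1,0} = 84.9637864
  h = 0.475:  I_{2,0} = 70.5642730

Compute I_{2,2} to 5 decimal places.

Richardson extrapolation on the trapezoidal column (denominator 4−1=3):
I_{1,1} = 84.9637864 + (84.9637864 − 132.8002232)/3 = 69.0183075
I_{2,1} = (4·70.5642730 − 84.9637864) / 3 = 65.7644352
I_{2,2} = (16·65.7644352 − 69.0183075) / 15 = 65.5475104

65.54751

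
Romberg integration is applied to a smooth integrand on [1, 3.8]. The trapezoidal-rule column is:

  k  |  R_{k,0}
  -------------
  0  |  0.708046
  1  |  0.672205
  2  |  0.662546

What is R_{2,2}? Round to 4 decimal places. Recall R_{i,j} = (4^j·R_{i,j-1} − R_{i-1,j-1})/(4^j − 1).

0.6593

R_{1,1} = (4·0.672205 − 0.708046) / 3 = 0.660258
R_{2,1} = 0.662546 + (0.662546 − 0.672205)/3 = 0.659326
R_{2,2} = 0.659326 + (0.659326 − 0.660258)/15 = 0.659264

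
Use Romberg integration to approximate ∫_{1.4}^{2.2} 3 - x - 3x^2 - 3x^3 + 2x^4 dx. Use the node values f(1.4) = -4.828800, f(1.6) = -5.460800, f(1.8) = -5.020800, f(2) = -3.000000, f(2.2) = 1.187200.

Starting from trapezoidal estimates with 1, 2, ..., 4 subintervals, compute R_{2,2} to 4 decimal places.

R_{0,0} (trapezoid, 1 panel, h=0.8000): -1.456640
R_{1,0} (trapezoid, 2 panels, h=0.4000): -2.736640
R_{2,0} (trapezoid, 4 panels, h=0.2000): -3.060480
R_{1,1} = -2.736640 + (-2.736640 − (-1.456640))/3 = -3.163307
R_{2,1} = -3.060480 + (-3.060480 − (-2.736640))/3 = -3.168427
R_{2,2} = -3.168427 + (-3.168427 − (-3.163307))/15 = -3.168768

-3.1688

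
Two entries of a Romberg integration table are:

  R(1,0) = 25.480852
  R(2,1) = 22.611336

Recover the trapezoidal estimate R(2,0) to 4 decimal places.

23.3287

From R(2,1) = (4·R(2,0) − R(1,0))/3, solve for R(2,0):
4·R(2,0) = 3·22.611336 + 25.480852 = 93.314860
R(2,0) = 23.328715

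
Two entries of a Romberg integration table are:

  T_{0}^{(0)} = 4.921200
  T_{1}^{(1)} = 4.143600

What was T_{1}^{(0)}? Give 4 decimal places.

From T_{1}^{(1)} = (4·T_{1}^{(0)} − T_{0}^{(0)})/3, solve for T_{1}^{(0)}:
4·T_{1}^{(0)} = 3·4.143600 + 4.921200 = 17.352000
T_{1}^{(0)} = 4.338000

4.3380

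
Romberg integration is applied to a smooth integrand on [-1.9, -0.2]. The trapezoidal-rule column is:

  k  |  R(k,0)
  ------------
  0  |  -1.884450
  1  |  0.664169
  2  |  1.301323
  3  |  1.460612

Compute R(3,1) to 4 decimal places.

1.5137

Richardson extrapolation on the trapezoidal column (denominator 4−1=3):
R(3,1) = (4·1.460612 − 1.301323) / 3 = 1.513708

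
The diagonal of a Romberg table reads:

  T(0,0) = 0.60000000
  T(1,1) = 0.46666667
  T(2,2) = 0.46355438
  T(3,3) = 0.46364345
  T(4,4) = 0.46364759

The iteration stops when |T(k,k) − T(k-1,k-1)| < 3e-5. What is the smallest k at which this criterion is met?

k = 4

|T(1,1) − T(0,0)| = 0.13333333 ≥ 3e-5
|T(2,2) − T(1,1)| = 0.00311229 ≥ 3e-5
|T(3,3) − T(2,2)| = 0.00008907 ≥ 3e-5
|T(4,4) − T(3,3)| = 0.00000414 < 3e-5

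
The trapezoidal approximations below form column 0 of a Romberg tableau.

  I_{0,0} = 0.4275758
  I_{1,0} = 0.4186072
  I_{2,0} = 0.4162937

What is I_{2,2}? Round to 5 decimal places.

0.41552

I_{1,1} = 0.4186072 + (0.4186072 − 0.4275758)/3 = 0.4156177
I_{2,1} = 0.4162937 + (0.4162937 − 0.4186072)/3 = 0.4155225
I_{2,2} = 0.4155225 + (0.4155225 − 0.4156177)/15 = 0.4155162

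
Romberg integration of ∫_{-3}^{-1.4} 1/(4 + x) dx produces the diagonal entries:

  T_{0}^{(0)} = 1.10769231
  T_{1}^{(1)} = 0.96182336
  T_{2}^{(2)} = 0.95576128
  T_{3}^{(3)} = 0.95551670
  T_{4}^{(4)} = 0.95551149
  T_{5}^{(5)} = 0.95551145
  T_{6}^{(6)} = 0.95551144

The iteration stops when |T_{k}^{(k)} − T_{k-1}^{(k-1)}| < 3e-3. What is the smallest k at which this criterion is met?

|T_{1}^{(1)} − T_{0}^{(0)}| = 0.14586895 ≥ 3e-3
|T_{2}^{(2)} − T_{1}^{(1)}| = 0.00606208 ≥ 3e-3
|T_{3}^{(3)} − T_{2}^{(2)}| = 0.00024458 < 3e-3

k = 3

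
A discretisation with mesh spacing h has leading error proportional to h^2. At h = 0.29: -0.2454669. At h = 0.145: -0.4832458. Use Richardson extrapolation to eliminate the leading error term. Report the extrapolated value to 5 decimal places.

Extrapolated value = (4·A(h/2) − A(h)) / (4 − 1)
= (4·(-0.4832458) − (-0.2454669)) / 3
= -1.6875163 / 3 = -0.5625054

-0.56251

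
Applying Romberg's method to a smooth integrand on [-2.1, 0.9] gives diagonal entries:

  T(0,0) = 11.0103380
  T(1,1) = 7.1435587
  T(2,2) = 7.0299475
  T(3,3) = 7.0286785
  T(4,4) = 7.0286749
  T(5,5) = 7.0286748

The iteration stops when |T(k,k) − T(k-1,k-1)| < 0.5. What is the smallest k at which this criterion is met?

k = 2

|T(1,1) − T(0,0)| = 3.8667793 ≥ 0.5
|T(2,2) − T(1,1)| = 0.1136112 < 0.5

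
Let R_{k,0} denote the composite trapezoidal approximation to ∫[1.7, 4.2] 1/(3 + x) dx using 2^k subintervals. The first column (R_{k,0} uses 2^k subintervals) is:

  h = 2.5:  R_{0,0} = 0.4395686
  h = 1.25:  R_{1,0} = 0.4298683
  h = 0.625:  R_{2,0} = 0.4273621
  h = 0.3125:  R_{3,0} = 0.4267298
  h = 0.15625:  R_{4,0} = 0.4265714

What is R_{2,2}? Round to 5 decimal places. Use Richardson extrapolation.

Richardson extrapolation on the trapezoidal column (denominator 4−1=3):
R_{1,1} = 0.4298683 + (0.4298683 − 0.4395686)/3 = 0.4266349
R_{2,1} = (4·0.4273621 − 0.4298683) / 3 = 0.4265267
R_{2,2} = 0.4265267 + (0.4265267 − 0.4266349)/15 = 0.4265195

0.42652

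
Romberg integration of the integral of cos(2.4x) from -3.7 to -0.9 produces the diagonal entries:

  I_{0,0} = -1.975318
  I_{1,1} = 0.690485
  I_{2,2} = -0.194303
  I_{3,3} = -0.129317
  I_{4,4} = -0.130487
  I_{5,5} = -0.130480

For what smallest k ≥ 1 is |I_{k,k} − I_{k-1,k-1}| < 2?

|I_{1,1} − I_{0,0}| = 2.665803 ≥ 2
|I_{2,2} − I_{1,1}| = 0.884788 < 2

k = 2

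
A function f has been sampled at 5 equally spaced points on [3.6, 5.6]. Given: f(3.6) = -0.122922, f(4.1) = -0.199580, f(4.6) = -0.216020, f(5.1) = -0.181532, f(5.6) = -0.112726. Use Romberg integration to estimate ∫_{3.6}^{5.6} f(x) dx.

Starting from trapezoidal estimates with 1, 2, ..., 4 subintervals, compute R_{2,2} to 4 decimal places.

-0.3653

R_{0,0} (trapezoid, 1 panel, h=2.0000): -0.235648
R_{1,0} (trapezoid, 2 panels, h=1.0000): -0.333844
R_{2,0} (trapezoid, 4 panels, h=0.5000): -0.357478
R_{1,1} = -0.333844 + (-0.333844 − (-0.235648))/3 = -0.366576
R_{2,1} = -0.357478 + (-0.357478 − (-0.333844))/3 = -0.365356
R_{2,2} = -0.365356 + (-0.365356 − (-0.366576))/15 = -0.365275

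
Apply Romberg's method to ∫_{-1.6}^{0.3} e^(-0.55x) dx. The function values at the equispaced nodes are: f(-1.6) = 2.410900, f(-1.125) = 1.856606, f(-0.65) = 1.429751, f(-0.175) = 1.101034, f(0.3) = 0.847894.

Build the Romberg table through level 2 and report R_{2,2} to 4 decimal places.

R_{0,0} (trapezoid, 1 panel, h=1.9000): 3.095854
R_{1,0} (trapezoid, 2 panels, h=0.9500): 2.906191
R_{2,0} (trapezoid, 4 panels, h=0.4750): 2.857974
R_{1,1} = 2.906191 + (2.906191 − 3.095854)/3 = 2.842970
R_{2,1} = 2.857974 + (2.857974 − 2.906191)/3 = 2.841902
R_{2,2} = 2.841902 + (2.841902 − 2.842970)/15 = 2.841831

2.8418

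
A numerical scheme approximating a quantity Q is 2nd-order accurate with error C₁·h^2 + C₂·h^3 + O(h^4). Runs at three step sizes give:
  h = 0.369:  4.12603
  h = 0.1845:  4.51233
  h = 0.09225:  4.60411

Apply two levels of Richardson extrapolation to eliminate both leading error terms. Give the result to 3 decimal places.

First eliminate the h^2 term (factor 2^2 = 4):
  B₁ = (4·4.51233 − 4.12603)/3 = 4.64110
  B₂ = (4·4.60411 − 4.51233)/3 = 4.63470
Then eliminate the h^3 term (factor 2^3 = 8):
  (8·4.63470 − 4.64110)/7 = 4.63379

4.634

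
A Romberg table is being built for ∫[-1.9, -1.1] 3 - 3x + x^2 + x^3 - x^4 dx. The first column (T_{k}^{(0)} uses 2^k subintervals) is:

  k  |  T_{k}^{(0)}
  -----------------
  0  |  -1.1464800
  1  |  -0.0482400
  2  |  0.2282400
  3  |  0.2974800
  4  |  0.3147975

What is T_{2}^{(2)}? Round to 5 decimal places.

Richardson extrapolation on the trapezoidal column (denominator 4−1=3):
T_{1}^{(1)} = (4·(-0.0482400) − (-1.1464800)) / 3 = 0.3178400
T_{2}^{(1)} = 0.2282400 + (0.2282400 − (-0.0482400))/3 = 0.3204000
T_{2}^{(2)} = (16·0.3204000 − 0.3178400) / 15 = 0.3205707

0.32057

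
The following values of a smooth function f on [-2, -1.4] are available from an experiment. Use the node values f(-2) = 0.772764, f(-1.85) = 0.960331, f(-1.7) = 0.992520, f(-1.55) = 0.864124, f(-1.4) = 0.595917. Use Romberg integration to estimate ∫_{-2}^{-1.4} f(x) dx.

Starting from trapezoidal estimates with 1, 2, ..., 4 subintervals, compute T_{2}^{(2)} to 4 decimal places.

0.5325

T_{0}^{(0)} (trapezoid, 1 panel, h=0.6000): 0.410604
T_{1}^{(0)} (trapezoid, 2 panels, h=0.3000): 0.503058
T_{2}^{(0)} (trapezoid, 4 panels, h=0.1500): 0.525197
T_{1}^{(1)} = 0.503058 + (0.503058 − 0.410604)/3 = 0.533876
T_{2}^{(1)} = 0.525197 + (0.525197 − 0.503058)/3 = 0.532577
T_{2}^{(2)} = 0.532577 + (0.532577 − 0.533876)/15 = 0.532490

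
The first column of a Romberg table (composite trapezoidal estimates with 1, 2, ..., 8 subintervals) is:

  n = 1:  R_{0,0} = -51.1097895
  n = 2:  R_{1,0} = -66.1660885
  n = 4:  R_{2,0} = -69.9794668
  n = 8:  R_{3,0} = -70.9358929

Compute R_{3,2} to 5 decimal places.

R_{2,1} = (4·(-69.9794668) − (-66.1660885)) / 3 = -71.2505929
R_{3,1} = (4·(-70.9358929) − (-69.9794668)) / 3 = -71.2547016
R_{3,2} = -71.2547016 + (-71.2547016 − (-71.2505929))/15 = -71.2549755

-71.25498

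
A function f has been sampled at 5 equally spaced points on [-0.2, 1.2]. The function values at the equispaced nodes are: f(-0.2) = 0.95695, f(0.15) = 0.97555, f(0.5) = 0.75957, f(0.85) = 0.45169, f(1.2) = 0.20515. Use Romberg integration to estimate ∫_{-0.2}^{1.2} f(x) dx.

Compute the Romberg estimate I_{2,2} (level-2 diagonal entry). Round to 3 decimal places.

0.979

I_{0,0} (trapezoid, 1 panel, h=1.4000): 0.81347
I_{1,0} (trapezoid, 2 panels, h=0.7000): 0.93843
I_{2,0} (trapezoid, 4 panels, h=0.3500): 0.96875
I_{1,1} = 0.93843 + (0.93843 − 0.81347)/3 = 0.98008
I_{2,1} = 0.96875 + (0.96875 − 0.93843)/3 = 0.97886
I_{2,2} = 0.97886 + (0.97886 − 0.98008)/15 = 0.97878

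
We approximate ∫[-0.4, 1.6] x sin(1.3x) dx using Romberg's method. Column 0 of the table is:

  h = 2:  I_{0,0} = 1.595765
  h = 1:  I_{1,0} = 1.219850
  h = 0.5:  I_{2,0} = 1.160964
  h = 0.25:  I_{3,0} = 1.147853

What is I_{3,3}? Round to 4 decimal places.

Richardson extrapolation on the trapezoidal column (denominator 4−1=3):
I_{1,1} = 1.219850 + (1.219850 − 1.595765)/3 = 1.094545
I_{2,1} = 1.160964 + (1.160964 − 1.219850)/3 = 1.141335
I_{3,1} = 1.147853 + (1.147853 − 1.160964)/3 = 1.143483
I_{2,2} = 1.141335 + (1.141335 − 1.094545)/15 = 1.144454
I_{3,2} = (16·1.143483 − 1.141335) / 15 = 1.143626
I_{3,3} = 1.143626 + (1.143626 − 1.144454)/63 = 1.143613

1.1436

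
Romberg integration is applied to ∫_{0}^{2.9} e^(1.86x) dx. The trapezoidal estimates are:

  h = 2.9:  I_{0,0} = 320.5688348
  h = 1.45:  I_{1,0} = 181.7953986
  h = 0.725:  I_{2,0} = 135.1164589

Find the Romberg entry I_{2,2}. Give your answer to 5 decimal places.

118.49143

I_{1,1} = (4·181.7953986 − 320.5688348) / 3 = 135.5375865
I_{2,1} = 135.1164589 + (135.1164589 − 181.7953986)/3 = 119.5568123
I_{2,2} = (16·119.5568123 − 135.5375865) / 15 = 118.4914274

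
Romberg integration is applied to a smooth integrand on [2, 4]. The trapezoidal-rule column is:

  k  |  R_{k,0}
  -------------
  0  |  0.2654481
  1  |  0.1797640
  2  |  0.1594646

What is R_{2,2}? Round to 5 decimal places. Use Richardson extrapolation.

R_{1,1} = (4·0.1797640 − 0.2654481) / 3 = 0.1512026
R_{2,1} = 0.1594646 + (0.1594646 − 0.1797640)/3 = 0.1526981
R_{2,2} = 0.1526981 + (0.1526981 − 0.1512026)/15 = 0.1527978

0.15280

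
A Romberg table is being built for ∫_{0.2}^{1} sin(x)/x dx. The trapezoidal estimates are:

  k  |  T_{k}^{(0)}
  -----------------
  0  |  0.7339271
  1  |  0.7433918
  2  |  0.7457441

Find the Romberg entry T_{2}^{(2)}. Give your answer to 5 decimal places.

0.74653

Richardson extrapolation on the trapezoidal column (denominator 4−1=3):
T_{1}^{(1)} = 0.7433918 + (0.7433918 − 0.7339271)/3 = 0.7465467
T_{2}^{(1)} = (4·0.7457441 − 0.7433918) / 3 = 0.7465282
T_{2}^{(2)} = (16·0.7465282 − 0.7465467) / 15 = 0.7465270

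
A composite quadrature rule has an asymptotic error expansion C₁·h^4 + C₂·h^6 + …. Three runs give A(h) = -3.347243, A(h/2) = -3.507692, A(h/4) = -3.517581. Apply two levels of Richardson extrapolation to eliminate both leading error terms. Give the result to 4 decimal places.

-3.5182

First eliminate the h^4 term (factor 2^4 = 16):
  B₁ = (16·(-3.507692) − (-3.347243))/15 = -3.518389
  B₂ = (16·(-3.517581) − (-3.507692))/15 = -3.518240
Then eliminate the h^6 term (factor 2^6 = 64):
  (64·(-3.518240) − (-3.518389))/63 = -3.518238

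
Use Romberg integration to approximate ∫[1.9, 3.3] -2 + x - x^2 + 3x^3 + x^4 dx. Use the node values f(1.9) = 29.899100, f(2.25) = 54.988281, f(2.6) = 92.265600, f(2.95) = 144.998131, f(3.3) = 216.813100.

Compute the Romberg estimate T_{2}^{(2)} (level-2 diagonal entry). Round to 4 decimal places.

T_{0}^{(0)} (trapezoid, 1 panel, h=1.4000): 172.698540
T_{1}^{(0)} (trapezoid, 2 panels, h=0.7000): 150.935190
T_{2}^{(0)} (trapezoid, 4 panels, h=0.3500): 145.462839
T_{1}^{(1)} = 150.935190 + (150.935190 − 172.698540)/3 = 143.680740
T_{2}^{(1)} = 145.462839 + (145.462839 − 150.935190)/3 = 143.638722
T_{2}^{(2)} = 143.638722 + (143.638722 − 143.680740)/15 = 143.635921

143.6359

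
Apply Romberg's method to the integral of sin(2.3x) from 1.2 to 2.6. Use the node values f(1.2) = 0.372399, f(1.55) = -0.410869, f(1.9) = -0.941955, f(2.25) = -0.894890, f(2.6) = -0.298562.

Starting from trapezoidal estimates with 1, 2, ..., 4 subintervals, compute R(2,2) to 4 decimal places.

R(0,0) (trapezoid, 1 panel, h=1.4000): 0.051686
R(1,0) (trapezoid, 2 panels, h=0.7000): -0.633526
R(2,0) (trapezoid, 4 panels, h=0.3500): -0.773778
R(1,1) = -0.633526 + (-0.633526 − 0.051686)/3 = -0.861930
R(2,1) = -0.773778 + (-0.773778 − (-0.633526))/3 = -0.820529
R(2,2) = -0.820529 + (-0.820529 − (-0.861930))/15 = -0.817769

-0.8178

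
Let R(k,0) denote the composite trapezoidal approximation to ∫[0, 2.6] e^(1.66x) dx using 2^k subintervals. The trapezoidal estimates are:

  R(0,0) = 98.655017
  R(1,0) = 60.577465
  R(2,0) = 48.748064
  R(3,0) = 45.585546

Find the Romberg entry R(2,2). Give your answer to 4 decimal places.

Richardson extrapolation on the trapezoidal column (denominator 4−1=3):
R(1,1) = 60.577465 + (60.577465 − 98.655017)/3 = 47.884948
R(2,1) = (4·48.748064 − 60.577465) / 3 = 44.804930
R(2,2) = (16·44.804930 − 47.884948) / 15 = 44.599595
(Column j=1 coincides with Simpson's rule on the same nodes.)

44.5996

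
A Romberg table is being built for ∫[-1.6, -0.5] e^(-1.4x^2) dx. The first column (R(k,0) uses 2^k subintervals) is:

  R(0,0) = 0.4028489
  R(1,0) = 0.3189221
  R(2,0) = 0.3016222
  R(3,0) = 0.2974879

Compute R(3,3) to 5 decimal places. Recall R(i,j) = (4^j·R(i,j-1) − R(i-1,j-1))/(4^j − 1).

Richardson extrapolation on the trapezoidal column (denominator 4−1=3):
R(1,1) = 0.3189221 + (0.3189221 − 0.4028489)/3 = 0.2909465
R(2,1) = (4·0.3016222 − 0.3189221) / 3 = 0.2958556
R(3,1) = 0.2974879 + (0.2974879 − 0.3016222)/3 = 0.2961098
R(2,2) = (16·0.2958556 − 0.2909465) / 15 = 0.2961829
R(3,2) = 0.2961098 + (0.2961098 − 0.2958556)/15 = 0.2961267
R(3,3) = 0.2961267 + (0.2961267 − 0.2961829)/63 = 0.2961258
(Column j=1 coincides with Simpson's rule on the same nodes.)

0.29613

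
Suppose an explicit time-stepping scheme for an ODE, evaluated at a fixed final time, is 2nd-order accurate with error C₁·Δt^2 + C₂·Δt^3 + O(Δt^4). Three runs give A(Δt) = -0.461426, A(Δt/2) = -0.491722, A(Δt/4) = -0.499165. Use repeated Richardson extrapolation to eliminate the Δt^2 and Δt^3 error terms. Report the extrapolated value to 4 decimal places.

-0.5016

First eliminate the Δt^2 term (factor 2^2 = 4):
  B₁ = (4·(-0.491722) − (-0.461426))/3 = -0.501821
  B₂ = (4·(-0.499165) − (-0.491722))/3 = -0.501646
Then eliminate the Δt^3 term (factor 2^3 = 8):
  (8·(-0.501646) − (-0.501821))/7 = -0.501621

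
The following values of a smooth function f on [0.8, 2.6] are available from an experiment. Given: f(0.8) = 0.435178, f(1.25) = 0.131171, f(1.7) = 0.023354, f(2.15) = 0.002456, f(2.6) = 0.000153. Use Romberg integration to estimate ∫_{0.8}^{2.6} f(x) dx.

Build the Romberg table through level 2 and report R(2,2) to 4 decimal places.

0.1521

R(0,0) (trapezoid, 1 panel, h=1.8000): 0.391798
R(1,0) (trapezoid, 2 panels, h=0.9000): 0.216918
R(2,0) (trapezoid, 4 panels, h=0.4500): 0.168591
R(1,1) = 0.216918 + (0.216918 − 0.391798)/3 = 0.158625
R(2,1) = 0.168591 + (0.168591 − 0.216918)/3 = 0.152482
R(2,2) = 0.152482 + (0.152482 − 0.158625)/15 = 0.152072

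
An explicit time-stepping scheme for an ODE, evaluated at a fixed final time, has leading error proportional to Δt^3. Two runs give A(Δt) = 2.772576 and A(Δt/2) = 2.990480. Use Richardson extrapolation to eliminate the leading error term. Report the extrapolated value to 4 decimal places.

3.0216

The leading error scales as Δt^3; refining by a factor of 2 reduces it by 2^3 = 8.
Extrapolated value = (8·A(Δt/2) − A(Δt)) / (8 − 1)
= (8·2.990480 − 2.772576) / 7
= 21.151264 / 7 = 3.021609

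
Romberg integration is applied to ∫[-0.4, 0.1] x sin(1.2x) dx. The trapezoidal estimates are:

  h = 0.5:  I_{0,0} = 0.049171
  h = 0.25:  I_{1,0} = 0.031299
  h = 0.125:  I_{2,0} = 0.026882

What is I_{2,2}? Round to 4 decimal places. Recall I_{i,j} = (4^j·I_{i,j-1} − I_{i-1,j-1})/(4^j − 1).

0.0254

Richardson extrapolation on the trapezoidal column (denominator 4−1=3):
I_{1,1} = 0.031299 + (0.031299 − 0.049171)/3 = 0.025342
I_{2,1} = 0.026882 + (0.026882 − 0.031299)/3 = 0.025410
I_{2,2} = (16·0.025410 − 0.025342) / 15 = 0.025415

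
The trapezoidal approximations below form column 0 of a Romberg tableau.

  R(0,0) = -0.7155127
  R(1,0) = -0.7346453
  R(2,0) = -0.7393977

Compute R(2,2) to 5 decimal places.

Richardson extrapolation on the trapezoidal column (denominator 4−1=3):
R(1,1) = (4·(-0.7346453) − (-0.7155127)) / 3 = -0.7410228
R(2,1) = -0.7393977 + (-0.7393977 − (-0.7346453))/3 = -0.7409818
R(2,2) = -0.7409818 + (-0.7409818 − (-0.7410228))/15 = -0.7409791

-0.74098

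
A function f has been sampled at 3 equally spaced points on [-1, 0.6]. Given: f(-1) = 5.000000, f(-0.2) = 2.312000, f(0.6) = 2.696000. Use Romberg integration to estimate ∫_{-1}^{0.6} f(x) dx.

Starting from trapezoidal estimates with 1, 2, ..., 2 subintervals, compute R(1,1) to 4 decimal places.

4.5184

R(0,0) (trapezoid, 1 panel, h=1.6000): 6.156800
R(1,0) (trapezoid, 2 panels, h=0.8000): 4.928000
R(1,1) = 4.928000 + (4.928000 − 6.156800)/3 = 4.518400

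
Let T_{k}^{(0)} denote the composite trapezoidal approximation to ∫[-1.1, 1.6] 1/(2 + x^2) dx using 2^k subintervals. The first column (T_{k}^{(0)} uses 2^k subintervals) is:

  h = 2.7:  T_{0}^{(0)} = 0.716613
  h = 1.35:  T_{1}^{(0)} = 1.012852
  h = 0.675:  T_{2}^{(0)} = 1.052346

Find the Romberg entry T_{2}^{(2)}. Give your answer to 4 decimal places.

Richardson extrapolation on the trapezoidal column (denominator 4−1=3):
T_{1}^{(1)} = (4·1.012852 − 0.716613) / 3 = 1.111598
T_{2}^{(1)} = 1.052346 + (1.052346 − 1.012852)/3 = 1.065511
T_{2}^{(2)} = 1.065511 + (1.065511 − 1.111598)/15 = 1.062439
(Column j=1 coincides with Simpson's rule on the same nodes.)

1.0624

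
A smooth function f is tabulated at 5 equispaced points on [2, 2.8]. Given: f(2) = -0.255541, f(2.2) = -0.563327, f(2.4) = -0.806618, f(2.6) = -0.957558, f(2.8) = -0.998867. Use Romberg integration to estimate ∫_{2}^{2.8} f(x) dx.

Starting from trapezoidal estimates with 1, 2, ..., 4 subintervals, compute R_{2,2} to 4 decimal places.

R_{0,0} (trapezoid, 1 panel, h=0.8000): -0.501763
R_{1,0} (trapezoid, 2 panels, h=0.4000): -0.573529
R_{2,0} (trapezoid, 4 panels, h=0.2000): -0.590941
R_{1,1} = -0.573529 + (-0.573529 − (-0.501763))/3 = -0.597451
R_{2,1} = -0.590941 + (-0.590941 − (-0.573529))/3 = -0.596745
R_{2,2} = -0.596745 + (-0.596745 − (-0.597451))/15 = -0.596698

-0.5967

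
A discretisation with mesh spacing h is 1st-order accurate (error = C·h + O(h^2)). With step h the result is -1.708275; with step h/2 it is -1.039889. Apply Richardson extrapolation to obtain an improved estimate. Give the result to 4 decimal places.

-0.3715

The leading error scales as h; refining by a factor of 2 reduces it by 2^1 = 2.
Extrapolated value = (2·A(h/2) − A(h)) / (2 − 1)
= (2·(-1.039889) − (-1.708275)) / 1
= -0.371503 / 1 = -0.371503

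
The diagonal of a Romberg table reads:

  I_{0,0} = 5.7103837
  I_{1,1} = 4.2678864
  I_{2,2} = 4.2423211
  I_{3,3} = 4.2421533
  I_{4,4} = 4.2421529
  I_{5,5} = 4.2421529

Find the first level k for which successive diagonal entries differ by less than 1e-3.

k = 3

|I_{1,1} − I_{0,0}| = 1.4424973 ≥ 1e-3
|I_{2,2} − I_{1,1}| = 0.0255653 ≥ 1e-3
|I_{3,3} − I_{2,2}| = 0.0001678 < 1e-3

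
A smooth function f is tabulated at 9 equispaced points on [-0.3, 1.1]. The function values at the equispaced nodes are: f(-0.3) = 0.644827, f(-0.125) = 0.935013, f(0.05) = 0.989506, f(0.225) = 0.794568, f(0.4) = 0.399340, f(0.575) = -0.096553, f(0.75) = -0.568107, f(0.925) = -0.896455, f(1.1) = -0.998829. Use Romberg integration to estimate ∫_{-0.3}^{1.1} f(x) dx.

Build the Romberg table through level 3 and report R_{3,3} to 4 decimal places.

R_{0,0} (trapezoid, 1 panel, h=1.4000): -0.247801
R_{1,0} (trapezoid, 2 panels, h=0.7000): 0.155637
R_{2,0} (trapezoid, 4 panels, h=0.3500): 0.225308
R_{3,0} (trapezoid, 8 panels, h=0.1750): 0.241554
R_{1,1} = 0.155637 + (0.155637 − (-0.247801))/3 = 0.290116
R_{2,1} = 0.225308 + (0.225308 − 0.155637)/3 = 0.248532
R_{3,1} = 0.241554 + (0.241554 − 0.225308)/3 = 0.246969
R_{2,2} = 0.248532 + (0.248532 − 0.290116)/15 = 0.245760
R_{3,2} = 0.246969 + (0.246969 − 0.248532)/15 = 0.246865
R_{3,3} = 0.246865 + (0.246865 − 0.245760)/63 = 0.246883

0.2469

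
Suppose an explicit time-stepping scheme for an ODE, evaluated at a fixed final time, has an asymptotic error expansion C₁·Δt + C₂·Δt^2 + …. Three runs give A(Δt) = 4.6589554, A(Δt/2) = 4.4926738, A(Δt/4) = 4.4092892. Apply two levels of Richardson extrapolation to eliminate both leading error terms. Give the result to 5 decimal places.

First eliminate the Δt term (factor 2^1 = 2):
  B₁ = (2·4.4926738 − 4.6589554)/1 = 4.3263922
  B₂ = (2·4.4092892 − 4.4926738)/1 = 4.3259046
Then eliminate the Δt^2 term (factor 2^2 = 4):
  (4·4.3259046 − 4.3263922)/3 = 4.3257421

4.32574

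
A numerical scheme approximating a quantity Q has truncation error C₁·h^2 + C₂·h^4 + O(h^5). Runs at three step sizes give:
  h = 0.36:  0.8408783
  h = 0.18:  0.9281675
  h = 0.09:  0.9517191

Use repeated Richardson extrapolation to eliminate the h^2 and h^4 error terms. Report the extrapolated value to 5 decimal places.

First eliminate the h^2 term (factor 2^2 = 4):
  B₁ = (4·0.9281675 − 0.8408783)/3 = 0.9572639
  B₂ = (4·0.9517191 − 0.9281675)/3 = 0.9595696
Then eliminate the h^4 term (factor 2^4 = 16):
  (16·0.9595696 − 0.9572639)/15 = 0.9597233

0.95972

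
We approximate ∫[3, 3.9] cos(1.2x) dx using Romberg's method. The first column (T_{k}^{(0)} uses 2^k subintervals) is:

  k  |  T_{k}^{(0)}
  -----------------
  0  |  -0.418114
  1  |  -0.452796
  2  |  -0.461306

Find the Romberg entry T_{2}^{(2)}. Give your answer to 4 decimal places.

Richardson extrapolation on the trapezoidal column (denominator 4−1=3):
T_{1}^{(1)} = (4·(-0.452796) − (-0.418114)) / 3 = -0.464357
T_{2}^{(1)} = (4·(-0.461306) − (-0.452796)) / 3 = -0.464143
T_{2}^{(2)} = (16·(-0.464143) − (-0.464357)) / 15 = -0.464129

-0.4641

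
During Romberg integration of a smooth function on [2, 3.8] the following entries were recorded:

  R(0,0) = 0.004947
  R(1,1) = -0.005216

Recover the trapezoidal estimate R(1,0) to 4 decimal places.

From R(1,1) = (4·R(1,0) − R(0,0))/3, solve for R(1,0):
4·R(1,0) = 3·(-0.005216) + 0.004947 = -0.010701
R(1,0) = -0.002675

-0.0027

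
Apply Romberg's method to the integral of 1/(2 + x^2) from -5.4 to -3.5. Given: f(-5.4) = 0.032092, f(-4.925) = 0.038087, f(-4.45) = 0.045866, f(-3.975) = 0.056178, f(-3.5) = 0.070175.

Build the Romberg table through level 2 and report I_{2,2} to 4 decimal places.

I_{0,0} (trapezoid, 1 panel, h=1.9000): 0.097154
I_{1,0} (trapezoid, 2 panels, h=0.9500): 0.092150
I_{2,0} (trapezoid, 4 panels, h=0.4750): 0.090851
I_{1,1} = 0.092150 + (0.092150 − 0.097154)/3 = 0.090482
I_{2,1} = 0.090851 + (0.090851 − 0.092150)/3 = 0.090418
I_{2,2} = 0.090418 + (0.090418 − 0.090482)/15 = 0.090414

0.0904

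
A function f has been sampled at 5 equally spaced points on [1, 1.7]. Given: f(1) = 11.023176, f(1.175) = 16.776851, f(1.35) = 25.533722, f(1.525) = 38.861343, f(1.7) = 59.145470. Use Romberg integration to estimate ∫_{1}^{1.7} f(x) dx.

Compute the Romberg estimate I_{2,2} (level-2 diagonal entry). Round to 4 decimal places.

20.0512

I_{0,0} (trapezoid, 1 panel, h=0.7000): 24.559026
I_{1,0} (trapezoid, 2 panels, h=0.3500): 21.216316
I_{2,0} (trapezoid, 4 panels, h=0.1750): 20.344842
I_{1,1} = 21.216316 + (21.216316 − 24.559026)/3 = 20.102079
I_{2,1} = 20.344842 + (20.344842 − 21.216316)/3 = 20.054351
I_{2,2} = 20.054351 + (20.054351 − 20.102079)/15 = 20.051169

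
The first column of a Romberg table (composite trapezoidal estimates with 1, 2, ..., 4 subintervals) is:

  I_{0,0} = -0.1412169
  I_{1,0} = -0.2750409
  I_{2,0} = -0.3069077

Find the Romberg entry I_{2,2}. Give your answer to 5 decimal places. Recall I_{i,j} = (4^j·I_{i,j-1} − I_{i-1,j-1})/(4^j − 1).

Richardson extrapolation on the trapezoidal column (denominator 4−1=3):
I_{1,1} = -0.2750409 + (-0.2750409 − (-0.1412169))/3 = -0.3196489
I_{2,1} = -0.3069077 + (-0.3069077 − (-0.2750409))/3 = -0.3175300
I_{2,2} = (16·(-0.3175300) − (-0.3196489)) / 15 = -0.3173887

-0.31739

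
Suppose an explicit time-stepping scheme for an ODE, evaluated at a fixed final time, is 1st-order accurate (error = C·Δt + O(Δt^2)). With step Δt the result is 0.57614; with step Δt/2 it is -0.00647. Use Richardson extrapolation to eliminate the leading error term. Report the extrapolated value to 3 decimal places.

-0.589

Extrapolated value = (2·A(Δt/2) − A(Δt)) / (2 − 1)
= (2·(-0.00647) − 0.57614) / 1
= -0.58908 / 1 = -0.58908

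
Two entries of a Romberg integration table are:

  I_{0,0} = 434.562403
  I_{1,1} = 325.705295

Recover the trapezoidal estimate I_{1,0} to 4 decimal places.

352.9196

From I_{1,1} = (4·I_{1,0} − I_{0,0})/3, solve for I_{1,0}:
4·I_{1,0} = 3·325.705295 + 434.562403 = 1411.678288
I_{1,0} = 352.919572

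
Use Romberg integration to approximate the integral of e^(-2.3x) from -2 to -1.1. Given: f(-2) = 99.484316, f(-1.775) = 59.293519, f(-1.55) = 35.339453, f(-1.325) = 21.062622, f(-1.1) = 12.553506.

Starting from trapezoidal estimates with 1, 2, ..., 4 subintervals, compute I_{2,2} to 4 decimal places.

I_{0,0} (trapezoid, 1 panel, h=0.9000): 50.417020
I_{1,0} (trapezoid, 2 panels, h=0.4500): 41.111264
I_{2,0} (trapezoid, 4 panels, h=0.2250): 38.635764
I_{1,1} = 41.111264 + (41.111264 − 50.417020)/3 = 38.009345
I_{2,1} = 38.635764 + (38.635764 − 41.111264)/3 = 37.810597
I_{2,2} = 37.810597 + (37.810597 − 38.009345)/15 = 37.797347

37.7973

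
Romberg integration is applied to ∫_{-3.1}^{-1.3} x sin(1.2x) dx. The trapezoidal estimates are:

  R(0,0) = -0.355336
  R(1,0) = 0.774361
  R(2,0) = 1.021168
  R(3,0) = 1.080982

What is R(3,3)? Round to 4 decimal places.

Richardson extrapolation on the trapezoidal column (denominator 4−1=3):
R(1,1) = (4·0.774361 − (-0.355336)) / 3 = 1.150927
R(2,1) = 1.021168 + (1.021168 − 0.774361)/3 = 1.103437
R(3,1) = (4·1.080982 − 1.021168) / 3 = 1.100920
R(2,2) = (16·1.103437 − 1.150927) / 15 = 1.100271
R(3,2) = 1.100920 + (1.100920 − 1.103437)/15 = 1.100752
R(3,3) = 1.100752 + (1.100752 − 1.100271)/63 = 1.100760

1.1008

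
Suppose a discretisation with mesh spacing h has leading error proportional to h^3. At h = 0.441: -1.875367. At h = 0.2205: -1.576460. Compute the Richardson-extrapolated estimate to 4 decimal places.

The leading error scales as h^3; refining by a factor of 2 reduces it by 2^3 = 8.
Extrapolated value = (8·A(h/2) − A(h)) / (8 − 1)
= (8·(-1.576460) − (-1.875367)) / 7
= -10.736313 / 7 = -1.533759

-1.5338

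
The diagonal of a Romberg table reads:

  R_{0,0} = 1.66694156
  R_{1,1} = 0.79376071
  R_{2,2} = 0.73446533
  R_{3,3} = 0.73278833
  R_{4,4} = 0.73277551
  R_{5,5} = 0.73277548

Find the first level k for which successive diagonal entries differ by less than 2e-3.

|R_{1,1} − R_{0,0}| = 0.87318085 ≥ 2e-3
|R_{2,2} − R_{1,1}| = 0.05929538 ≥ 2e-3
|R_{3,3} − R_{2,2}| = 0.00167700 < 2e-3

k = 3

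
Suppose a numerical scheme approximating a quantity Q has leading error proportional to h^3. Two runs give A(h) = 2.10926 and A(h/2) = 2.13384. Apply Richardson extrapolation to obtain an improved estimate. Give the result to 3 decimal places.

Extrapolated value = (8·A(h/2) − A(h)) / (8 − 1)
= (8·2.13384 − 2.10926) / 7
= 14.96146 / 7 = 2.13735

2.137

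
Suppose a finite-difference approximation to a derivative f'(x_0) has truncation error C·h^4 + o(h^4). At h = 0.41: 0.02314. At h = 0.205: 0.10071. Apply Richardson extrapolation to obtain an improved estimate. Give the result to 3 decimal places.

The leading error scales as h^4; refining by a factor of 2 reduces it by 2^4 = 16.
Extrapolated value = (16·A(h/2) − A(h)) / (16 − 1)
= (16·0.10071 − 0.02314) / 15
= 1.58822 / 15 = 0.10588

0.106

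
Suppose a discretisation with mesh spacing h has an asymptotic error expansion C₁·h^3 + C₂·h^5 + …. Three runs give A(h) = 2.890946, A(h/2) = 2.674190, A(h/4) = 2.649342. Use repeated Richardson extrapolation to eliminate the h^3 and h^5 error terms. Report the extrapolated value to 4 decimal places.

First eliminate the h^3 term (factor 2^3 = 8):
  B₁ = (8·2.674190 − 2.890946)/7 = 2.643225
  B₂ = (8·2.649342 − 2.674190)/7 = 2.645792
Then eliminate the h^5 term (factor 2^5 = 32):
  (32·2.645792 − 2.643225)/31 = 2.645875

2.6459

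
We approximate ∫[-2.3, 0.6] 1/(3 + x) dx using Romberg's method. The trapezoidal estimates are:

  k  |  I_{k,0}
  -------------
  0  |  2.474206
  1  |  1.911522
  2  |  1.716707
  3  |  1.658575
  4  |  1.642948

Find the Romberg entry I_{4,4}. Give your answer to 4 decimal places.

1.6376

I_{1,1} = 1.911522 + (1.911522 − 2.474206)/3 = 1.723961
I_{2,1} = 1.716707 + (1.716707 − 1.911522)/3 = 1.651769
I_{3,1} = (4·1.658575 − 1.716707) / 3 = 1.639198
I_{4,1} = (4·1.642948 − 1.658575) / 3 = 1.637739
I_{2,2} = 1.651769 + (1.651769 − 1.723961)/15 = 1.646956
I_{3,2} = 1.639198 + (1.639198 − 1.651769)/15 = 1.638360
I_{4,2} = (16·1.637739 − 1.639198) / 15 = 1.637642
I_{3,3} = (64·1.638360 − 1.646956) / 63 = 1.638224
I_{4,3} = 1.637642 + (1.637642 − 1.638360)/63 = 1.637631
I_{4,4} = (256·1.637631 − 1.638224) / 255 = 1.637629
(Column j=1 coincides with Simpson's rule on the same nodes.)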